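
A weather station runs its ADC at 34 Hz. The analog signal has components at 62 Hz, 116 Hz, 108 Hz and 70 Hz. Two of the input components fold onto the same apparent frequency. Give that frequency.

fs/2 = 17 Hz.
62 Hz mod fs = 28 Hz.
28 Hz > fs/2 = 17 Hz, folds to fs − 28 Hz = 6 Hz.
116 Hz mod fs = 14 Hz.
14 Hz ≤ fs/2 = 17 Hz, appears at 14 Hz.
108 Hz mod fs = 6 Hz.
6 Hz ≤ fs/2 = 17 Hz, appears at 6 Hz.
70 Hz mod fs = 2 Hz.
2 Hz ≤ fs/2 = 17 Hz, appears at 2 Hz.
62 Hz and 108 Hz both map to 6 Hz.

6 Hz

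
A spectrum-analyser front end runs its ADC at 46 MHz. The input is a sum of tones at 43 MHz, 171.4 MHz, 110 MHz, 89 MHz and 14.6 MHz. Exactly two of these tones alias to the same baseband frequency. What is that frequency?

3 MHz

fs/2 = 23 MHz.
43 MHz > fs/2 = 23 MHz, folds to fs − 43 MHz = 3 MHz.
171.4 MHz mod fs = 33.4 MHz.
33.4 MHz > fs/2 = 23 MHz, folds to fs − 33.4 MHz = 12.6 MHz.
110 MHz mod fs = 18 MHz.
18 MHz ≤ fs/2 = 23 MHz, appears at 18 MHz.
89 MHz mod fs = 43 MHz.
43 MHz > fs/2 = 23 MHz, folds to fs − 43 MHz = 3 MHz.
14.6 MHz ≤ fs/2 = 23 MHz, passes unchanged.
43 MHz and 89 MHz both map to 3 MHz.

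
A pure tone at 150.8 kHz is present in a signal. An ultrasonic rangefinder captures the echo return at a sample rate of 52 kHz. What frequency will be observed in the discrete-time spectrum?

150.8 kHz mod fs = 46.8 kHz.
46.8 kHz > fs/2 = 26 kHz, folds to fs − 46.8 kHz = 5.2 kHz.

5.2 kHz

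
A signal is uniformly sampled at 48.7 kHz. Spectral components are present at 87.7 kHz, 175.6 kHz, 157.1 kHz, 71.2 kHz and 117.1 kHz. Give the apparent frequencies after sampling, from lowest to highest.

9.7 kHz, 11 kHz, 19.2 kHz, 19.7 kHz, 22.5 kHz

fs/2 = 24.35 kHz.
87.7 kHz mod fs = 39 kHz.
39 kHz > fs/2 = 24.35 kHz, folds to fs − 39 kHz = 9.7 kHz.
175.6 kHz mod fs = 29.5 kHz.
29.5 kHz > fs/2 = 24.35 kHz, folds to fs − 29.5 kHz = 19.2 kHz.
157.1 kHz mod fs = 11 kHz.
11 kHz ≤ fs/2 = 24.35 kHz, appears at 11 kHz.
71.2 kHz mod fs = 22.5 kHz.
22.5 kHz ≤ fs/2 = 24.35 kHz, appears at 22.5 kHz.
117.1 kHz mod fs = 19.7 kHz.
19.7 kHz ≤ fs/2 = 24.35 kHz, appears at 19.7 kHz.
Distinct values: {9.7 kHz, 11 kHz, 19.2 kHz, 19.7 kHz, 22.5 kHz}.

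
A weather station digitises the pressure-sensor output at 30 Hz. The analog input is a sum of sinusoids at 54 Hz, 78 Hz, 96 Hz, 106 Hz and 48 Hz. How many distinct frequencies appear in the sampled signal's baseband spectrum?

fs/2 = 15 Hz.
54 Hz mod fs = 24 Hz.
24 Hz > fs/2 = 15 Hz, folds to fs − 24 Hz = 6 Hz.
78 Hz mod fs = 18 Hz.
18 Hz > fs/2 = 15 Hz, folds to fs − 18 Hz = 12 Hz.
96 Hz mod fs = 6 Hz.
6 Hz ≤ fs/2 = 15 Hz, appears at 6 Hz.
106 Hz mod fs = 16 Hz.
16 Hz > fs/2 = 15 Hz, folds to fs − 16 Hz = 14 Hz.
48 Hz mod fs = 18 Hz.
18 Hz > fs/2 = 15 Hz, folds to fs − 18 Hz = 12 Hz.
Distinct values: {6 Hz, 12 Hz, 14 Hz} → 3.

3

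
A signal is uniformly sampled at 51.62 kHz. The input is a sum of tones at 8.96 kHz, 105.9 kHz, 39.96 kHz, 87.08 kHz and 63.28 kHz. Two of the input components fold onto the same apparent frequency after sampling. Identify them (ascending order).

39.96 kHz, 63.28 kHz

fs/2 = 25.81 kHz.
8.96 kHz ≤ fs/2 = 25.81 kHz, passes unchanged.
105.9 kHz mod fs = 2.66 kHz.
2.66 kHz ≤ fs/2 = 25.81 kHz, appears at 2.66 kHz.
39.96 kHz > fs/2 = 25.81 kHz, folds to fs − 39.96 kHz = 11.66 kHz.
87.08 kHz mod fs = 35.46 kHz.
35.46 kHz > fs/2 = 25.81 kHz, folds to fs − 35.46 kHz = 16.16 kHz.
63.28 kHz mod fs = 11.66 kHz.
11.66 kHz ≤ fs/2 = 25.81 kHz, appears at 11.66 kHz.
39.96 kHz and 63.28 kHz both map to 11.66 kHz.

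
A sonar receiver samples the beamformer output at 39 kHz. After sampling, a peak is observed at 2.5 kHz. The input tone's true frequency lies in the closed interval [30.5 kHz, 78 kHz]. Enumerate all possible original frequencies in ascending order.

Frequencies that alias to 2.5 kHz are k·fs ± 2.5 kHz for integer k ≥ 0.
k=0: 2.5 kHz.
k=1: 36.5 kHz, 41.5 kHz.
k=2: 75.5 kHz, 80.5 kHz.
k=3: 114.5 kHz, 119.5 kHz.
Within [30.5 kHz, 78 kHz]: 36.5 kHz, 41.5 kHz, 75.5 kHz.

36.5 kHz, 41.5 kHz, 75.5 kHz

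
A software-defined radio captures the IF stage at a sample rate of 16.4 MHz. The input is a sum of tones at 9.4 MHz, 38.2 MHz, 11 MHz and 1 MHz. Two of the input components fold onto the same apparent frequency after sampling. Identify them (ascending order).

fs/2 = 8.2 MHz.
9.4 MHz > fs/2 = 8.2 MHz, folds to fs − 9.4 MHz = 7 MHz.
38.2 MHz mod fs = 5.4 MHz.
5.4 MHz ≤ fs/2 = 8.2 MHz, appears at 5.4 MHz.
11 MHz > fs/2 = 8.2 MHz, folds to fs − 11 MHz = 5.4 MHz.
1 MHz ≤ fs/2 = 8.2 MHz, passes unchanged.
11 MHz and 38.2 MHz both map to 5.4 MHz.

11 MHz, 38.2 MHz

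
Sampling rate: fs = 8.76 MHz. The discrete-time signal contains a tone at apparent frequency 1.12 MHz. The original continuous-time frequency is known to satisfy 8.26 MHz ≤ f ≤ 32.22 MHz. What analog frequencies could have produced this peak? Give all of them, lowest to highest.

9.88 MHz, 16.4 MHz, 18.64 MHz, 25.16 MHz, 27.4 MHz

Frequencies that alias to 1.12 MHz are k·fs ± 1.12 MHz for integer k ≥ 0.
k=0: 1.12 MHz.
k=1: 7.64 MHz, 9.88 MHz.
k=2: 16.4 MHz, 18.64 MHz.
k=3: 25.16 MHz, 27.4 MHz.
k=4: 33.92 MHz, 36.16 MHz.
Within [8.26 MHz, 32.22 MHz]: 9.88 MHz, 16.4 MHz, 18.64 MHz, 25.16 MHz, 27.4 MHz.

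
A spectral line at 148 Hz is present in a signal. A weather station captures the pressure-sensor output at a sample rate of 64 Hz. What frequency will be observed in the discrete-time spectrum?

20 Hz

148 Hz mod fs = 20 Hz.
20 Hz ≤ fs/2 = 32 Hz, appears at 20 Hz.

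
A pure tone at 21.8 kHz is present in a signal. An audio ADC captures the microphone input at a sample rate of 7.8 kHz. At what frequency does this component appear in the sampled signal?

21.8 kHz mod fs = 6.2 kHz.
6.2 kHz > fs/2 = 3.9 kHz, folds to fs − 6.2 kHz = 1.6 kHz.

1.6 kHz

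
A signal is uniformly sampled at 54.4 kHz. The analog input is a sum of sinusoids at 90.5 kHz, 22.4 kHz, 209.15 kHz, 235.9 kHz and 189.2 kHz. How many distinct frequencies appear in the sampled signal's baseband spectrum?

4

fs/2 = 27.2 kHz.
90.5 kHz mod fs = 36.1 kHz.
36.1 kHz > fs/2 = 27.2 kHz, folds to fs − 36.1 kHz = 18.3 kHz.
22.4 kHz ≤ fs/2 = 27.2 kHz, passes unchanged.
209.15 kHz mod fs = 45.95 kHz.
45.95 kHz > fs/2 = 27.2 kHz, folds to fs − 45.95 kHz = 8.45 kHz.
235.9 kHz mod fs = 18.3 kHz.
18.3 kHz ≤ fs/2 = 27.2 kHz, appears at 18.3 kHz.
189.2 kHz mod fs = 26 kHz.
26 kHz ≤ fs/2 = 27.2 kHz, appears at 26 kHz.
Distinct values: {8.45 kHz, 18.3 kHz, 22.4 kHz, 26 kHz} → 4.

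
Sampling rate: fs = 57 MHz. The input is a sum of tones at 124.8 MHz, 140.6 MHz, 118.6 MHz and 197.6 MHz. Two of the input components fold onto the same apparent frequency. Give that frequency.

26.6 MHz

fs/2 = 28.5 MHz.
124.8 MHz mod fs = 10.8 MHz.
10.8 MHz ≤ fs/2 = 28.5 MHz, appears at 10.8 MHz.
140.6 MHz mod fs = 26.6 MHz.
26.6 MHz ≤ fs/2 = 28.5 MHz, appears at 26.6 MHz.
118.6 MHz mod fs = 4.6 MHz.
4.6 MHz ≤ fs/2 = 28.5 MHz, appears at 4.6 MHz.
197.6 MHz mod fs = 26.6 MHz.
26.6 MHz ≤ fs/2 = 28.5 MHz, appears at 26.6 MHz.
140.6 MHz and 197.6 MHz both map to 26.6 MHz.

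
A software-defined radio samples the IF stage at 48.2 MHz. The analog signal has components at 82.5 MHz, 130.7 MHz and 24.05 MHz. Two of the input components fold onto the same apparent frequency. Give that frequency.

fs/2 = 24.1 MHz.
82.5 MHz mod fs = 34.3 MHz.
34.3 MHz > fs/2 = 24.1 MHz, folds to fs − 34.3 MHz = 13.9 MHz.
130.7 MHz mod fs = 34.3 MHz.
34.3 MHz > fs/2 = 24.1 MHz, folds to fs − 34.3 MHz = 13.9 MHz.
24.05 MHz ≤ fs/2 = 24.1 MHz, passes unchanged.
82.5 MHz and 130.7 MHz both map to 13.9 MHz.

13.9 MHz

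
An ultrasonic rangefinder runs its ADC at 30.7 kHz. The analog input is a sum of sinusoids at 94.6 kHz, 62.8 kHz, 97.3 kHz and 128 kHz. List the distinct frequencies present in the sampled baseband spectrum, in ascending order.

fs/2 = 15.35 kHz.
94.6 kHz mod fs = 2.5 kHz.
2.5 kHz ≤ fs/2 = 15.35 kHz, appears at 2.5 kHz.
62.8 kHz mod fs = 1.4 kHz.
1.4 kHz ≤ fs/2 = 15.35 kHz, appears at 1.4 kHz.
97.3 kHz mod fs = 5.2 kHz.
5.2 kHz ≤ fs/2 = 15.35 kHz, appears at 5.2 kHz.
128 kHz mod fs = 5.2 kHz.
5.2 kHz ≤ fs/2 = 15.35 kHz, appears at 5.2 kHz.
Distinct values: {1.4 kHz, 2.5 kHz, 5.2 kHz}.

1.4 kHz, 2.5 kHz, 5.2 kHz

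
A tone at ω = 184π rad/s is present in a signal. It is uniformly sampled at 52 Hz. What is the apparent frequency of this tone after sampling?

12 Hz

ω = 184π rad/s → f = ω/(2π) = 92 Hz.
92 Hz mod fs = 40 Hz.
40 Hz > fs/2 = 26 Hz, folds to fs − 40 Hz = 12 Hz.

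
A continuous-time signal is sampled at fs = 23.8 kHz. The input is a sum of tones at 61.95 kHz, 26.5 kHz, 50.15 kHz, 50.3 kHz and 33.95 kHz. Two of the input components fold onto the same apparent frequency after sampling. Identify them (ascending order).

fs/2 = 11.9 kHz.
61.95 kHz mod fs = 14.35 kHz.
14.35 kHz > fs/2 = 11.9 kHz, folds to fs − 14.35 kHz = 9.45 kHz.
26.5 kHz mod fs = 2.7 kHz.
2.7 kHz ≤ fs/2 = 11.9 kHz, appears at 2.7 kHz.
50.15 kHz mod fs = 2.55 kHz.
2.55 kHz ≤ fs/2 = 11.9 kHz, appears at 2.55 kHz.
50.3 kHz mod fs = 2.7 kHz.
2.7 kHz ≤ fs/2 = 11.9 kHz, appears at 2.7 kHz.
33.95 kHz mod fs = 10.15 kHz.
10.15 kHz ≤ fs/2 = 11.9 kHz, appears at 10.15 kHz.
26.5 kHz and 50.3 kHz both map to 2.7 kHz.

26.5 kHz, 50.3 kHz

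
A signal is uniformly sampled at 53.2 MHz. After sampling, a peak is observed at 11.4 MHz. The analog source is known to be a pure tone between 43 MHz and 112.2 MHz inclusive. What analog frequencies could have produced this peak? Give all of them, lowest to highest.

64.6 MHz, 95 MHz

Frequencies that alias to 11.4 MHz are k·fs ± 11.4 MHz for integer k ≥ 0.
k=0: 11.4 MHz.
k=1: 41.8 MHz, 64.6 MHz.
k=2: 95 MHz, 117.8 MHz.
k=3: 148.2 MHz, 171 MHz.
Within [43 MHz, 112.2 MHz]: 64.6 MHz, 95 MHz.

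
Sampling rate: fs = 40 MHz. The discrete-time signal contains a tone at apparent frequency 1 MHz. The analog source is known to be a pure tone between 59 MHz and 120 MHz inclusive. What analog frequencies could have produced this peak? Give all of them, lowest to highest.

79 MHz, 81 MHz, 119 MHz

Frequencies that alias to 1 MHz are k·fs ± 1 MHz for integer k ≥ 0.
k=0: 1 MHz.
k=1: 39 MHz, 41 MHz.
k=2: 79 MHz, 81 MHz.
k=3: 119 MHz, 121 MHz.
k=4: 159 MHz, 161 MHz.
Within [59 MHz, 120 MHz]: 79 MHz, 81 MHz, 119 MHz.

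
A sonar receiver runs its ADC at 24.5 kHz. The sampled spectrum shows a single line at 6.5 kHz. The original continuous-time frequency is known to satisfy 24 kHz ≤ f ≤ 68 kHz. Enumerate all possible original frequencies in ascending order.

Frequencies that alias to 6.5 kHz are k·fs ± 6.5 kHz for integer k ≥ 0.
k=0: 6.5 kHz.
k=1: 18 kHz, 31 kHz.
k=2: 42.5 kHz, 55.5 kHz.
k=3: 67 kHz, 80 kHz.
k=4: 91.5 kHz, 104.5 kHz.
Within [24 kHz, 68 kHz]: 31 kHz, 42.5 kHz, 55.5 kHz, 67 kHz.

31 kHz, 42.5 kHz, 55.5 kHz, 67 kHz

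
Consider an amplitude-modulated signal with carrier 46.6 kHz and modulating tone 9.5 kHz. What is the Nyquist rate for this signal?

112.2 kHz

AM sidebands sit at fc ± fm = 37.1 kHz and 56.1 kHz.
Highest-frequency component: 56.1 kHz.
Nyquist rate = 2 × 56.1 kHz = 112.2 kHz.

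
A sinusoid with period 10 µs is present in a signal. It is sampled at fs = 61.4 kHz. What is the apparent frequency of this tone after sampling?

22.8 kHz

T = 10 µs → f = 1/T = 100 kHz.
100 kHz mod fs = 38.6 kHz.
38.6 kHz > fs/2 = 30.7 kHz, folds to fs − 38.6 kHz = 22.8 kHz.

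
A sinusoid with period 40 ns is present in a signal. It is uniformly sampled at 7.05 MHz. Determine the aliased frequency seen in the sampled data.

3.2 MHz

T = 40 ns → f = 1/T = 25 MHz.
25 MHz mod fs = 3.85 MHz.
3.85 MHz > fs/2 = 3.525 MHz, folds to fs − 3.85 MHz = 3.2 MHz.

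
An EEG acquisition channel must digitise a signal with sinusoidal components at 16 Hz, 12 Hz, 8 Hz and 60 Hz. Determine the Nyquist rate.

Highest-frequency component: 60 Hz.
Nyquist rate = 2 × 60 Hz = 120 Hz.

120 Hz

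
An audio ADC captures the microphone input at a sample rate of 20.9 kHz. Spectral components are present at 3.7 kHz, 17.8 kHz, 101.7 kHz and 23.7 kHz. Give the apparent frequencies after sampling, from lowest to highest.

fs/2 = 10.45 kHz.
3.7 kHz ≤ fs/2 = 10.45 kHz, passes unchanged.
17.8 kHz > fs/2 = 10.45 kHz, folds to fs − 17.8 kHz = 3.1 kHz.
101.7 kHz mod fs = 18.1 kHz.
18.1 kHz > fs/2 = 10.45 kHz, folds to fs − 18.1 kHz = 2.8 kHz.
23.7 kHz mod fs = 2.8 kHz.
2.8 kHz ≤ fs/2 = 10.45 kHz, appears at 2.8 kHz.
Distinct values: {2.8 kHz, 3.1 kHz, 3.7 kHz}.

2.8 kHz, 3.1 kHz, 3.7 kHz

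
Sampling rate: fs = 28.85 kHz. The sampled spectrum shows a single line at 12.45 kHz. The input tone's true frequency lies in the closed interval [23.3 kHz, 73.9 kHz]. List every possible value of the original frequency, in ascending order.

Frequencies that alias to 12.45 kHz are k·fs ± 12.45 kHz for integer k ≥ 0.
k=0: 12.45 kHz.
k=1: 16.4 kHz, 41.3 kHz.
k=2: 45.25 kHz, 70.15 kHz.
k=3: 74.1 kHz, 99 kHz.
Within [23.3 kHz, 73.9 kHz]: 41.3 kHz, 45.25 kHz, 70.15 kHz.

41.3 kHz, 45.25 kHz, 70.15 kHz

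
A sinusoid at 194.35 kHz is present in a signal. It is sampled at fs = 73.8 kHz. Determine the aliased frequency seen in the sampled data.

27.05 kHz

194.35 kHz mod fs = 46.75 kHz.
46.75 kHz > fs/2 = 36.9 kHz, folds to fs − 46.75 kHz = 27.05 kHz.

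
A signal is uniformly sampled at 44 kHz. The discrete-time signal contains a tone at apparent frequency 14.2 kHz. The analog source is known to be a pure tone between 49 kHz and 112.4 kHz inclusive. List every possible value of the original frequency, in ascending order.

Frequencies that alias to 14.2 kHz are k·fs ± 14.2 kHz for integer k ≥ 0.
k=0: 14.2 kHz.
k=1: 29.8 kHz, 58.2 kHz.
k=2: 73.8 kHz, 102.2 kHz.
k=3: 117.8 kHz, 146.2 kHz.
Within [49 kHz, 112.4 kHz]: 58.2 kHz, 73.8 kHz, 102.2 kHz.

58.2 kHz, 73.8 kHz, 102.2 kHz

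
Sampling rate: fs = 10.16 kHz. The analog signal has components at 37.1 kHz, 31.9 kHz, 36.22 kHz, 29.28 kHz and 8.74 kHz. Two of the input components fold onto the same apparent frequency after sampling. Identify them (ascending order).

fs/2 = 5.08 kHz.
37.1 kHz mod fs = 6.62 kHz.
6.62 kHz > fs/2 = 5.08 kHz, folds to fs − 6.62 kHz = 3.54 kHz.
31.9 kHz mod fs = 1.42 kHz.
1.42 kHz ≤ fs/2 = 5.08 kHz, appears at 1.42 kHz.
36.22 kHz mod fs = 5.74 kHz.
5.74 kHz > fs/2 = 5.08 kHz, folds to fs − 5.74 kHz = 4.42 kHz.
29.28 kHz mod fs = 8.96 kHz.
8.96 kHz > fs/2 = 5.08 kHz, folds to fs − 8.96 kHz = 1.2 kHz.
8.74 kHz > fs/2 = 5.08 kHz, folds to fs − 8.74 kHz = 1.42 kHz.
8.74 kHz and 31.9 kHz both map to 1.42 kHz.

8.74 kHz, 31.9 kHz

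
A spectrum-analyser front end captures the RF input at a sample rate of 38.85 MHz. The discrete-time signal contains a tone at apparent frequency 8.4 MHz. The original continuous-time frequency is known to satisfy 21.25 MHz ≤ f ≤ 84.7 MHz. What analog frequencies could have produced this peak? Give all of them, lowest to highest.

Frequencies that alias to 8.4 MHz are k·fs ± 8.4 MHz for integer k ≥ 0.
k=0: 8.4 MHz.
k=1: 30.45 MHz, 47.25 MHz.
k=2: 69.3 MHz, 86.1 MHz.
k=3: 108.15 MHz, 124.95 MHz.
Within [21.25 MHz, 84.7 MHz]: 30.45 MHz, 47.25 MHz, 69.3 MHz.

30.45 MHz, 47.25 MHz, 69.3 MHz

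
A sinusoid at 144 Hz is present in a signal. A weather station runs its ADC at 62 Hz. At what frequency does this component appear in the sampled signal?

144 Hz mod fs = 20 Hz.
20 Hz ≤ fs/2 = 31 Hz, appears at 20 Hz.

20 Hz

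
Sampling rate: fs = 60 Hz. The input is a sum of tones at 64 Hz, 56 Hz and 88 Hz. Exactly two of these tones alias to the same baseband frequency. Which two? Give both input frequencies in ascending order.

56 Hz, 64 Hz

fs/2 = 30 Hz.
64 Hz mod fs = 4 Hz.
4 Hz ≤ fs/2 = 30 Hz, appears at 4 Hz.
56 Hz > fs/2 = 30 Hz, folds to fs − 56 Hz = 4 Hz.
88 Hz mod fs = 28 Hz.
28 Hz ≤ fs/2 = 30 Hz, appears at 28 Hz.
56 Hz and 64 Hz both map to 4 Hz.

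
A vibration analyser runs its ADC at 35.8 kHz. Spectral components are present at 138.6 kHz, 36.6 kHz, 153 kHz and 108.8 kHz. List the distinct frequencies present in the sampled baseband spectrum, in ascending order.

fs/2 = 17.9 kHz.
138.6 kHz mod fs = 31.2 kHz.
31.2 kHz > fs/2 = 17.9 kHz, folds to fs − 31.2 kHz = 4.6 kHz.
36.6 kHz mod fs = 0.8 kHz.
0.8 kHz ≤ fs/2 = 17.9 kHz, appears at 0.8 kHz.
153 kHz mod fs = 9.8 kHz.
9.8 kHz ≤ fs/2 = 17.9 kHz, appears at 9.8 kHz.
108.8 kHz mod fs = 1.4 kHz.
1.4 kHz ≤ fs/2 = 17.9 kHz, appears at 1.4 kHz.
Distinct values: {0.8 kHz, 1.4 kHz, 4.6 kHz, 9.8 kHz}.

0.8 kHz, 1.4 kHz, 4.6 kHz, 9.8 kHz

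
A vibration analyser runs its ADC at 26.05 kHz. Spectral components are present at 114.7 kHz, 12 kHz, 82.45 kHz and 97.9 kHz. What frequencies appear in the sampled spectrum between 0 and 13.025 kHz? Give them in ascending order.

4.3 kHz, 6.3 kHz, 10.5 kHz, 12 kHz

fs/2 = 13.025 kHz.
114.7 kHz mod fs = 10.5 kHz.
10.5 kHz ≤ fs/2 = 13.025 kHz, appears at 10.5 kHz.
12 kHz ≤ fs/2 = 13.025 kHz, passes unchanged.
82.45 kHz mod fs = 4.3 kHz.
4.3 kHz ≤ fs/2 = 13.025 kHz, appears at 4.3 kHz.
97.9 kHz mod fs = 19.75 kHz.
19.75 kHz > fs/2 = 13.025 kHz, folds to fs − 19.75 kHz = 6.3 kHz.
Distinct values: {4.3 kHz, 6.3 kHz, 10.5 kHz, 12 kHz}.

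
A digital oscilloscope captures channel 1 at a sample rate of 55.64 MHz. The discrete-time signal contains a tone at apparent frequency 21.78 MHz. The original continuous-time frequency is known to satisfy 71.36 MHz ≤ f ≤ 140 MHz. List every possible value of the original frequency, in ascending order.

77.42 MHz, 89.5 MHz, 133.06 MHz

Frequencies that alias to 21.78 MHz are k·fs ± 21.78 MHz for integer k ≥ 0.
k=0: 21.78 MHz.
k=1: 33.86 MHz, 77.42 MHz.
k=2: 89.5 MHz, 133.06 MHz.
k=3: 145.14 MHz, 188.7 MHz.
Within [71.36 MHz, 140 MHz]: 77.42 MHz, 89.5 MHz, 133.06 MHz.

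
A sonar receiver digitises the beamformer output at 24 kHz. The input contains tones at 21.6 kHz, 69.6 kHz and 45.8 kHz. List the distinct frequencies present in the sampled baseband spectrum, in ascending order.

fs/2 = 12 kHz.
21.6 kHz > fs/2 = 12 kHz, folds to fs − 21.6 kHz = 2.4 kHz.
69.6 kHz mod fs = 21.6 kHz.
21.6 kHz > fs/2 = 12 kHz, folds to fs − 21.6 kHz = 2.4 kHz.
45.8 kHz mod fs = 21.8 kHz.
21.8 kHz > fs/2 = 12 kHz, folds to fs − 21.8 kHz = 2.2 kHz.
Distinct values: {2.2 kHz, 2.4 kHz}.

2.2 kHz, 2.4 kHz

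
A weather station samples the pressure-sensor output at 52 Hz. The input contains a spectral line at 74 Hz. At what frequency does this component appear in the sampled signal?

22 Hz

74 Hz mod fs = 22 Hz.
22 Hz ≤ fs/2 = 26 Hz, appears at 22 Hz.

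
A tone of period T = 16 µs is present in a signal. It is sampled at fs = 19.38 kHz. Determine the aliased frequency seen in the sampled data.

4.36 kHz

T = 16 µs → f = 1/T = 62.5 kHz.
62.5 kHz mod fs = 4.36 kHz.
4.36 kHz ≤ fs/2 = 9.69 kHz, appears at 4.36 kHz.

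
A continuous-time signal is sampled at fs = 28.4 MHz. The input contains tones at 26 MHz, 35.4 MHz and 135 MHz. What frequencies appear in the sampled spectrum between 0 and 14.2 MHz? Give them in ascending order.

fs/2 = 14.2 MHz.
26 MHz > fs/2 = 14.2 MHz, folds to fs − 26 MHz = 2.4 MHz.
35.4 MHz mod fs = 7 MHz.
7 MHz ≤ fs/2 = 14.2 MHz, appears at 7 MHz.
135 MHz mod fs = 21.4 MHz.
21.4 MHz > fs/2 = 14.2 MHz, folds to fs − 21.4 MHz = 7 MHz.
Distinct values: {2.4 MHz, 7 MHz}.

2.4 MHz, 7 MHz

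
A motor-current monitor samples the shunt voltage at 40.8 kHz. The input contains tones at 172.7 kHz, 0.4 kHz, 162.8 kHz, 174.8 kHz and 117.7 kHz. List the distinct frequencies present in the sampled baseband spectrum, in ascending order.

fs/2 = 20.4 kHz.
172.7 kHz mod fs = 9.5 kHz.
9.5 kHz ≤ fs/2 = 20.4 kHz, appears at 9.5 kHz.
0.4 kHz ≤ fs/2 = 20.4 kHz, passes unchanged.
162.8 kHz mod fs = 40.4 kHz.
40.4 kHz > fs/2 = 20.4 kHz, folds to fs − 40.4 kHz = 0.4 kHz.
174.8 kHz mod fs = 11.6 kHz.
11.6 kHz ≤ fs/2 = 20.4 kHz, appears at 11.6 kHz.
117.7 kHz mod fs = 36.1 kHz.
36.1 kHz > fs/2 = 20.4 kHz, folds to fs − 36.1 kHz = 4.7 kHz.
Distinct values: {0.4 kHz, 4.7 kHz, 9.5 kHz, 11.6 kHz}.

0.4 kHz, 4.7 kHz, 9.5 kHz, 11.6 kHz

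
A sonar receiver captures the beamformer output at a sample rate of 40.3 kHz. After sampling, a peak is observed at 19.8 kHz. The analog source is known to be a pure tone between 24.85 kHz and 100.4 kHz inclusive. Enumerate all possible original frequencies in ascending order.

60.1 kHz, 60.8 kHz, 100.4 kHz

Frequencies that alias to 19.8 kHz are k·fs ± 19.8 kHz for integer k ≥ 0.
k=0: 19.8 kHz.
k=1: 20.5 kHz, 60.1 kHz.
k=2: 60.8 kHz, 100.4 kHz.
k=3: 101.1 kHz, 140.7 kHz.
Within [24.85 kHz, 100.4 kHz]: 60.1 kHz, 60.8 kHz, 100.4 kHz.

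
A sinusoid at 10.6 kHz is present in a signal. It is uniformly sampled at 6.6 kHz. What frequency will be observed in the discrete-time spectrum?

10.6 kHz mod fs = 4 kHz.
4 kHz > fs/2 = 3.3 kHz, folds to fs − 4 kHz = 2.6 kHz.

2.6 kHz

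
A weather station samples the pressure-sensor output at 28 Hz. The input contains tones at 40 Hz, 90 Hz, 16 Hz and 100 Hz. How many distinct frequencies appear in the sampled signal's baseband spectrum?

fs/2 = 14 Hz.
40 Hz mod fs = 12 Hz.
12 Hz ≤ fs/2 = 14 Hz, appears at 12 Hz.
90 Hz mod fs = 6 Hz.
6 Hz ≤ fs/2 = 14 Hz, appears at 6 Hz.
16 Hz > fs/2 = 14 Hz, folds to fs − 16 Hz = 12 Hz.
100 Hz mod fs = 16 Hz.
16 Hz > fs/2 = 14 Hz, folds to fs − 16 Hz = 12 Hz.
Distinct values: {6 Hz, 12 Hz} → 2.

2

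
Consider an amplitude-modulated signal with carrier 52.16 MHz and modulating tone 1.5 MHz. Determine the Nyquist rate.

107.32 MHz

AM sidebands sit at fc ± fm = 50.66 MHz and 53.66 MHz.
Highest-frequency component: 53.66 MHz.
Nyquist rate = 2 × 53.66 MHz = 107.32 MHz.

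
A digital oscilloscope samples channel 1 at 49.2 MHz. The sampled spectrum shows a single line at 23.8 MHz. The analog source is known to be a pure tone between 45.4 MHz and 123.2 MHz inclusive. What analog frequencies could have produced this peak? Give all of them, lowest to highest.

73 MHz, 74.6 MHz, 122.2 MHz

Frequencies that alias to 23.8 MHz are k·fs ± 23.8 MHz for integer k ≥ 0.
k=0: 23.8 MHz.
k=1: 25.4 MHz, 73 MHz.
k=2: 74.6 MHz, 122.2 MHz.
k=3: 123.8 MHz, 171.4 MHz.
Within [45.4 MHz, 123.2 MHz]: 73 MHz, 74.6 MHz, 122.2 MHz.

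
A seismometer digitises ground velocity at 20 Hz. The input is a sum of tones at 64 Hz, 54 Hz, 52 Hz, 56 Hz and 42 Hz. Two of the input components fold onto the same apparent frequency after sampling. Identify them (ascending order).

fs/2 = 10 Hz.
64 Hz mod fs = 4 Hz.
4 Hz ≤ fs/2 = 10 Hz, appears at 4 Hz.
54 Hz mod fs = 14 Hz.
14 Hz > fs/2 = 10 Hz, folds to fs − 14 Hz = 6 Hz.
52 Hz mod fs = 12 Hz.
12 Hz > fs/2 = 10 Hz, folds to fs − 12 Hz = 8 Hz.
56 Hz mod fs = 16 Hz.
16 Hz > fs/2 = 10 Hz, folds to fs − 16 Hz = 4 Hz.
42 Hz mod fs = 2 Hz.
2 Hz ≤ fs/2 = 10 Hz, appears at 2 Hz.
56 Hz and 64 Hz both map to 4 Hz.

56 Hz, 64 Hz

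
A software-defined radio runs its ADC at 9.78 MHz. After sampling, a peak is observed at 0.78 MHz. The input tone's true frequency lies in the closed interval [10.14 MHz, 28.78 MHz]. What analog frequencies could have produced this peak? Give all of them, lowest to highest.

Frequencies that alias to 0.78 MHz are k·fs ± 0.78 MHz for integer k ≥ 0.
k=0: 0.78 MHz.
k=1: 9 MHz, 10.56 MHz.
k=2: 18.78 MHz, 20.34 MHz.
k=3: 28.56 MHz, 30.12 MHz.
k=4: 38.34 MHz, 39.9 MHz.
Within [10.14 MHz, 28.78 MHz]: 10.56 MHz, 18.78 MHz, 20.34 MHz, 28.56 MHz.

10.56 MHz, 18.78 MHz, 20.34 MHz, 28.56 MHz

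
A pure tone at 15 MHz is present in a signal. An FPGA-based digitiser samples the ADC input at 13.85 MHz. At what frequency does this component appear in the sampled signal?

1.15 MHz

15 MHz mod fs = 1.15 MHz.
1.15 MHz ≤ fs/2 = 6.925 MHz, appears at 1.15 MHz.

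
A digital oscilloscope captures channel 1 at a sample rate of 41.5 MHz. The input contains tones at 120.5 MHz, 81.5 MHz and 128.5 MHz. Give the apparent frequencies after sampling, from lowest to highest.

fs/2 = 20.75 MHz.
120.5 MHz mod fs = 37.5 MHz.
37.5 MHz > fs/2 = 20.75 MHz, folds to fs − 37.5 MHz = 4 MHz.
81.5 MHz mod fs = 40 MHz.
40 MHz > fs/2 = 20.75 MHz, folds to fs − 40 MHz = 1.5 MHz.
128.5 MHz mod fs = 4 MHz.
4 MHz ≤ fs/2 = 20.75 MHz, appears at 4 MHz.
Distinct values: {1.5 MHz, 4 MHz}.

1.5 MHz, 4 MHz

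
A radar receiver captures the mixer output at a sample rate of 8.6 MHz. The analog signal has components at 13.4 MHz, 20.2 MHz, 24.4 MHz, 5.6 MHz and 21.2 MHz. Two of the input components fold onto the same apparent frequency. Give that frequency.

fs/2 = 4.3 MHz.
13.4 MHz mod fs = 4.8 MHz.
4.8 MHz > fs/2 = 4.3 MHz, folds to fs − 4.8 MHz = 3.8 MHz.
20.2 MHz mod fs = 3 MHz.
3 MHz ≤ fs/2 = 4.3 MHz, appears at 3 MHz.
24.4 MHz mod fs = 7.2 MHz.
7.2 MHz > fs/2 = 4.3 MHz, folds to fs − 7.2 MHz = 1.4 MHz.
5.6 MHz > fs/2 = 4.3 MHz, folds to fs − 5.6 MHz = 3 MHz.
21.2 MHz mod fs = 4 MHz.
4 MHz ≤ fs/2 = 4.3 MHz, appears at 4 MHz.
5.6 MHz and 20.2 MHz both map to 3 MHz.

3 MHz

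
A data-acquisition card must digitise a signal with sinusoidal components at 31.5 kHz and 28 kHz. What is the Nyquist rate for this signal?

63 kHz

Highest-frequency component: 31.5 kHz.
Nyquist rate = 2 × 31.5 kHz = 63 kHz.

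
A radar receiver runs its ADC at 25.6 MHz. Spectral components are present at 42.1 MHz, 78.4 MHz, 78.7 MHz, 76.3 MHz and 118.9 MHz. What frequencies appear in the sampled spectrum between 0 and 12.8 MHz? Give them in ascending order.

0.5 MHz, 1.6 MHz, 1.9 MHz, 9.1 MHz

fs/2 = 12.8 MHz.
42.1 MHz mod fs = 16.5 MHz.
16.5 MHz > fs/2 = 12.8 MHz, folds to fs − 16.5 MHz = 9.1 MHz.
78.4 MHz mod fs = 1.6 MHz.
1.6 MHz ≤ fs/2 = 12.8 MHz, appears at 1.6 MHz.
78.7 MHz mod fs = 1.9 MHz.
1.9 MHz ≤ fs/2 = 12.8 MHz, appears at 1.9 MHz.
76.3 MHz mod fs = 25.1 MHz.
25.1 MHz > fs/2 = 12.8 MHz, folds to fs − 25.1 MHz = 0.5 MHz.
118.9 MHz mod fs = 16.5 MHz.
16.5 MHz > fs/2 = 12.8 MHz, folds to fs − 16.5 MHz = 9.1 MHz.
Distinct values: {0.5 MHz, 1.6 MHz, 1.9 MHz, 9.1 MHz}.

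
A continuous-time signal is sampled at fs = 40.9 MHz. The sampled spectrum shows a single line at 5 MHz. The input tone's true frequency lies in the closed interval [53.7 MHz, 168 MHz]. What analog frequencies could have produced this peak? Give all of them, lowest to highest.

Frequencies that alias to 5 MHz are k·fs ± 5 MHz for integer k ≥ 0.
k=0: 5 MHz.
k=1: 35.9 MHz, 45.9 MHz.
k=2: 76.8 MHz, 86.8 MHz.
k=3: 117.7 MHz, 127.7 MHz.
k=4: 158.6 MHz, 168.6 MHz.
k=5: 199.5 MHz, 209.5 MHz.
Within [53.7 MHz, 168 MHz]: 76.8 MHz, 86.8 MHz, 117.7 MHz, 127.7 MHz, 158.6 MHz.

76.8 MHz, 86.8 MHz, 117.7 MHz, 127.7 MHz, 158.6 MHz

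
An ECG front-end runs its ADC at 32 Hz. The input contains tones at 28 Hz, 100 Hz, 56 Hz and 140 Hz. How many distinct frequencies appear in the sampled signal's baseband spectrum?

fs/2 = 16 Hz.
28 Hz > fs/2 = 16 Hz, folds to fs − 28 Hz = 4 Hz.
100 Hz mod fs = 4 Hz.
4 Hz ≤ fs/2 = 16 Hz, appears at 4 Hz.
56 Hz mod fs = 24 Hz.
24 Hz > fs/2 = 16 Hz, folds to fs − 24 Hz = 8 Hz.
140 Hz mod fs = 12 Hz.
12 Hz ≤ fs/2 = 16 Hz, appears at 12 Hz.
Distinct values: {4 Hz, 8 Hz, 12 Hz} → 3.

3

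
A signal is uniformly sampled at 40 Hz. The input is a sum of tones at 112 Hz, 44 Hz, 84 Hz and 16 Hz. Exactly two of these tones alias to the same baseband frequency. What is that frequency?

fs/2 = 20 Hz.
112 Hz mod fs = 32 Hz.
32 Hz > fs/2 = 20 Hz, folds to fs − 32 Hz = 8 Hz.
44 Hz mod fs = 4 Hz.
4 Hz ≤ fs/2 = 20 Hz, appears at 4 Hz.
84 Hz mod fs = 4 Hz.
4 Hz ≤ fs/2 = 20 Hz, appears at 4 Hz.
16 Hz ≤ fs/2 = 20 Hz, passes unchanged.
44 Hz and 84 Hz both map to 4 Hz.

4 Hz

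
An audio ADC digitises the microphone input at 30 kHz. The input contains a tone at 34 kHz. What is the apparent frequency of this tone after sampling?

4 kHz

34 kHz mod fs = 4 kHz.
4 kHz ≤ fs/2 = 15 kHz, appears at 4 kHz.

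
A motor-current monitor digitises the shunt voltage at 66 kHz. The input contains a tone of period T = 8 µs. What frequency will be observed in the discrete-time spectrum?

T = 8 µs → f = 1/T = 125 kHz.
125 kHz mod fs = 59 kHz.
59 kHz > fs/2 = 33 kHz, folds to fs − 59 kHz = 7 kHz.

7 kHz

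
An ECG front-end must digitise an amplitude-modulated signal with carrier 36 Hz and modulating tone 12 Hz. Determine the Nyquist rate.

AM sidebands sit at fc ± fm = 24 Hz and 48 Hz.
Highest-frequency component: 48 Hz.
Nyquist rate = 2 × 48 Hz = 96 Hz.

96 Hz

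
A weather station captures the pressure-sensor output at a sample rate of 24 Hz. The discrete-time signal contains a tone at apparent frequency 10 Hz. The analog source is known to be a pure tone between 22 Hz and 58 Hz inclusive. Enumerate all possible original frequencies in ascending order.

Frequencies that alias to 10 Hz are k·fs ± 10 Hz for integer k ≥ 0.
k=0: 10 Hz.
k=1: 14 Hz, 34 Hz.
k=2: 38 Hz, 58 Hz.
k=3: 62 Hz, 82 Hz.
Within [22 Hz, 58 Hz]: 34 Hz, 38 Hz, 58 Hz.

34 Hz, 38 Hz, 58 Hz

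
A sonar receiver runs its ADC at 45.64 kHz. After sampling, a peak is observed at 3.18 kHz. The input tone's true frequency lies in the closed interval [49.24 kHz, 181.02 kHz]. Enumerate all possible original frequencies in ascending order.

88.1 kHz, 94.46 kHz, 133.74 kHz, 140.1 kHz, 179.38 kHz

Frequencies that alias to 3.18 kHz are k·fs ± 3.18 kHz for integer k ≥ 0.
k=0: 3.18 kHz.
k=1: 42.46 kHz, 48.82 kHz.
k=2: 88.1 kHz, 94.46 kHz.
k=3: 133.74 kHz, 140.1 kHz.
k=4: 179.38 kHz, 185.74 kHz.
k=5: 225.02 kHz, 231.38 kHz.
Within [49.24 kHz, 181.02 kHz]: 88.1 kHz, 94.46 kHz, 133.74 kHz, 140.1 kHz, 179.38 kHz.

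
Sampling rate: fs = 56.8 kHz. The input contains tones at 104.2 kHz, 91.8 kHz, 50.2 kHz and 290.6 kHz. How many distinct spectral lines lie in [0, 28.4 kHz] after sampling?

fs/2 = 28.4 kHz.
104.2 kHz mod fs = 47.4 kHz.
47.4 kHz > fs/2 = 28.4 kHz, folds to fs − 47.4 kHz = 9.4 kHz.
91.8 kHz mod fs = 35 kHz.
35 kHz > fs/2 = 28.4 kHz, folds to fs − 35 kHz = 21.8 kHz.
50.2 kHz > fs/2 = 28.4 kHz, folds to fs − 50.2 kHz = 6.6 kHz.
290.6 kHz mod fs = 6.6 kHz.
6.6 kHz ≤ fs/2 = 28.4 kHz, appears at 6.6 kHz.
Distinct values: {6.6 kHz, 9.4 kHz, 21.8 kHz} → 3.

3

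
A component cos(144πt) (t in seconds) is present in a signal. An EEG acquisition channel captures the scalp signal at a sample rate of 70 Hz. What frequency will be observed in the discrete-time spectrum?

2 Hz

ω = 144π rad/s → f = ω/(2π) = 72 Hz.
72 Hz mod fs = 2 Hz.
2 Hz ≤ fs/2 = 35 Hz, appears at 2 Hz.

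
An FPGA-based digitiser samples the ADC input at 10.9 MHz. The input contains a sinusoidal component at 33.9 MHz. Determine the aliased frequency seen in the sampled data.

33.9 MHz mod fs = 1.2 MHz.
1.2 MHz ≤ fs/2 = 5.45 MHz, appears at 1.2 MHz.

1.2 MHz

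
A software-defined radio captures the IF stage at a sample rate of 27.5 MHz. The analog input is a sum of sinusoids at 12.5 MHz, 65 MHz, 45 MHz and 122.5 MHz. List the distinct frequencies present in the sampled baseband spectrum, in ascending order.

fs/2 = 13.75 MHz.
12.5 MHz ≤ fs/2 = 13.75 MHz, passes unchanged.
65 MHz mod fs = 10 MHz.
10 MHz ≤ fs/2 = 13.75 MHz, appears at 10 MHz.
45 MHz mod fs = 17.5 MHz.
17.5 MHz > fs/2 = 13.75 MHz, folds to fs − 17.5 MHz = 10 MHz.
122.5 MHz mod fs = 12.5 MHz.
12.5 MHz ≤ fs/2 = 13.75 MHz, appears at 12.5 MHz.
Distinct values: {10 MHz, 12.5 MHz}.

10 MHz, 12.5 MHz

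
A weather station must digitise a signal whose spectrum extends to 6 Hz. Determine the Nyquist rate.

12 Hz

Nyquist rate = 2 × 6 Hz = 12 Hz.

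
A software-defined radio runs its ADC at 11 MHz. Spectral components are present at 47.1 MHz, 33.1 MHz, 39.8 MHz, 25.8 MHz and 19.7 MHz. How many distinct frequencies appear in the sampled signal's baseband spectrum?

5

fs/2 = 5.5 MHz.
47.1 MHz mod fs = 3.1 MHz.
3.1 MHz ≤ fs/2 = 5.5 MHz, appears at 3.1 MHz.
33.1 MHz mod fs = 0.1 MHz.
0.1 MHz ≤ fs/2 = 5.5 MHz, appears at 0.1 MHz.
39.8 MHz mod fs = 6.8 MHz.
6.8 MHz > fs/2 = 5.5 MHz, folds to fs − 6.8 MHz = 4.2 MHz.
25.8 MHz mod fs = 3.8 MHz.
3.8 MHz ≤ fs/2 = 5.5 MHz, appears at 3.8 MHz.
19.7 MHz mod fs = 8.7 MHz.
8.7 MHz > fs/2 = 5.5 MHz, folds to fs − 8.7 MHz = 2.3 MHz.
Distinct values: {0.1 MHz, 2.3 MHz, 3.1 MHz, 3.8 MHz, 4.2 MHz} → 5.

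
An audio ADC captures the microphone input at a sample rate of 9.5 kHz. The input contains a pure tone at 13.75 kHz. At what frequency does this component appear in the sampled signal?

13.75 kHz mod fs = 4.25 kHz.
4.25 kHz ≤ fs/2 = 4.75 kHz, appears at 4.25 kHz.

4.25 kHz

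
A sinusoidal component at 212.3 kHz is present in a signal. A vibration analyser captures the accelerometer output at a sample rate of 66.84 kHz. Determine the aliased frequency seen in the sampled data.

11.78 kHz

212.3 kHz mod fs = 11.78 kHz.
11.78 kHz ≤ fs/2 = 33.42 kHz, appears at 11.78 kHz.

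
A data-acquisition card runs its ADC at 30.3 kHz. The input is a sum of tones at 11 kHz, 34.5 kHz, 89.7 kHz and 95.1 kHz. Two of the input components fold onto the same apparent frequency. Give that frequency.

4.2 kHz

fs/2 = 15.15 kHz.
11 kHz ≤ fs/2 = 15.15 kHz, passes unchanged.
34.5 kHz mod fs = 4.2 kHz.
4.2 kHz ≤ fs/2 = 15.15 kHz, appears at 4.2 kHz.
89.7 kHz mod fs = 29.1 kHz.
29.1 kHz > fs/2 = 15.15 kHz, folds to fs − 29.1 kHz = 1.2 kHz.
95.1 kHz mod fs = 4.2 kHz.
4.2 kHz ≤ fs/2 = 15.15 kHz, appears at 4.2 kHz.
34.5 kHz and 95.1 kHz both map to 4.2 kHz.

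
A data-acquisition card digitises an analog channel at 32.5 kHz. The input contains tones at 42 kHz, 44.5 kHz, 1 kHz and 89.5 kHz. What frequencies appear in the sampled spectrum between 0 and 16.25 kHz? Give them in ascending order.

fs/2 = 16.25 kHz.
42 kHz mod fs = 9.5 kHz.
9.5 kHz ≤ fs/2 = 16.25 kHz, appears at 9.5 kHz.
44.5 kHz mod fs = 12 kHz.
12 kHz ≤ fs/2 = 16.25 kHz, appears at 12 kHz.
1 kHz ≤ fs/2 = 16.25 kHz, passes unchanged.
89.5 kHz mod fs = 24.5 kHz.
24.5 kHz > fs/2 = 16.25 kHz, folds to fs − 24.5 kHz = 8 kHz.
Distinct values: {1 kHz, 8 kHz, 9.5 kHz, 12 kHz}.

1 kHz, 8 kHz, 9.5 kHz, 12 kHz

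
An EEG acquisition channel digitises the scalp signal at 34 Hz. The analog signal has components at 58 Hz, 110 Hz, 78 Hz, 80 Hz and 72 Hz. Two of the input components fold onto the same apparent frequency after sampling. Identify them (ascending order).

58 Hz, 78 Hz

fs/2 = 17 Hz.
58 Hz mod fs = 24 Hz.
24 Hz > fs/2 = 17 Hz, folds to fs − 24 Hz = 10 Hz.
110 Hz mod fs = 8 Hz.
8 Hz ≤ fs/2 = 17 Hz, appears at 8 Hz.
78 Hz mod fs = 10 Hz.
10 Hz ≤ fs/2 = 17 Hz, appears at 10 Hz.
80 Hz mod fs = 12 Hz.
12 Hz ≤ fs/2 = 17 Hz, appears at 12 Hz.
72 Hz mod fs = 4 Hz.
4 Hz ≤ fs/2 = 17 Hz, appears at 4 Hz.
58 Hz and 78 Hz both map to 10 Hz.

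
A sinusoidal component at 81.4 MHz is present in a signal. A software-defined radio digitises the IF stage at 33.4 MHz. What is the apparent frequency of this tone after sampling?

14.6 MHz

81.4 MHz mod fs = 14.6 MHz.
14.6 MHz ≤ fs/2 = 16.7 MHz, appears at 14.6 MHz.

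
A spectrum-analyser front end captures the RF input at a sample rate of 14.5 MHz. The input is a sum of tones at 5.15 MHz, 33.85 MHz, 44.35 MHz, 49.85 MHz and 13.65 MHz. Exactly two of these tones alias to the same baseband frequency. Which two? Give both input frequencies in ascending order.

13.65 MHz, 44.35 MHz

fs/2 = 7.25 MHz.
5.15 MHz ≤ fs/2 = 7.25 MHz, passes unchanged.
33.85 MHz mod fs = 4.85 MHz.
4.85 MHz ≤ fs/2 = 7.25 MHz, appears at 4.85 MHz.
44.35 MHz mod fs = 0.85 MHz.
0.85 MHz ≤ fs/2 = 7.25 MHz, appears at 0.85 MHz.
49.85 MHz mod fs = 6.35 MHz.
6.35 MHz ≤ fs/2 = 7.25 MHz, appears at 6.35 MHz.
13.65 MHz > fs/2 = 7.25 MHz, folds to fs − 13.65 MHz = 0.85 MHz.
13.65 MHz and 44.35 MHz both map to 0.85 MHz.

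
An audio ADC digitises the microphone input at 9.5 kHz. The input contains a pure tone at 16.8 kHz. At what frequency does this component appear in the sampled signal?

16.8 kHz mod fs = 7.3 kHz.
7.3 kHz > fs/2 = 4.75 kHz, folds to fs − 7.3 kHz = 2.2 kHz.

2.2 kHz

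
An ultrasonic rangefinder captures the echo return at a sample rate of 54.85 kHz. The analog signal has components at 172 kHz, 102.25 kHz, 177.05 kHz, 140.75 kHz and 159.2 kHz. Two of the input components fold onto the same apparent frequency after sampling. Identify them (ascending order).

102.25 kHz, 172 kHz

fs/2 = 27.425 kHz.
172 kHz mod fs = 7.45 kHz.
7.45 kHz ≤ fs/2 = 27.425 kHz, appears at 7.45 kHz.
102.25 kHz mod fs = 47.4 kHz.
47.4 kHz > fs/2 = 27.425 kHz, folds to fs − 47.4 kHz = 7.45 kHz.
177.05 kHz mod fs = 12.5 kHz.
12.5 kHz ≤ fs/2 = 27.425 kHz, appears at 12.5 kHz.
140.75 kHz mod fs = 31.05 kHz.
31.05 kHz > fs/2 = 27.425 kHz, folds to fs − 31.05 kHz = 23.8 kHz.
159.2 kHz mod fs = 49.5 kHz.
49.5 kHz > fs/2 = 27.425 kHz, folds to fs − 49.5 kHz = 5.35 kHz.
102.25 kHz and 172 kHz both map to 7.45 kHz.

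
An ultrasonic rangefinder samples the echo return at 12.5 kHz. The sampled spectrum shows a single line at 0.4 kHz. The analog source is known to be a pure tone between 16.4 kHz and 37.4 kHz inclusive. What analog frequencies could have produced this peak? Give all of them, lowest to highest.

Frequencies that alias to 0.4 kHz are k·fs ± 0.4 kHz for integer k ≥ 0.
k=0: 0.4 kHz.
k=1: 12.1 kHz, 12.9 kHz.
k=2: 24.6 kHz, 25.4 kHz.
k=3: 37.1 kHz, 37.9 kHz.
k=4: 49.6 kHz, 50.4 kHz.
Within [16.4 kHz, 37.4 kHz]: 24.6 kHz, 25.4 kHz, 37.1 kHz.

24.6 kHz, 25.4 kHz, 37.1 kHz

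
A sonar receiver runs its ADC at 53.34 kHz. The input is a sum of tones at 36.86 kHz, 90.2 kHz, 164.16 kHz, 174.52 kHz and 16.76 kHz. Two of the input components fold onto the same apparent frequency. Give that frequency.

16.48 kHz

fs/2 = 26.67 kHz.
36.86 kHz > fs/2 = 26.67 kHz, folds to fs − 36.86 kHz = 16.48 kHz.
90.2 kHz mod fs = 36.86 kHz.
36.86 kHz > fs/2 = 26.67 kHz, folds to fs − 36.86 kHz = 16.48 kHz.
164.16 kHz mod fs = 4.14 kHz.
4.14 kHz ≤ fs/2 = 26.67 kHz, appears at 4.14 kHz.
174.52 kHz mod fs = 14.5 kHz.
14.5 kHz ≤ fs/2 = 26.67 kHz, appears at 14.5 kHz.
16.76 kHz ≤ fs/2 = 26.67 kHz, passes unchanged.
36.86 kHz and 90.2 kHz both map to 16.48 kHz.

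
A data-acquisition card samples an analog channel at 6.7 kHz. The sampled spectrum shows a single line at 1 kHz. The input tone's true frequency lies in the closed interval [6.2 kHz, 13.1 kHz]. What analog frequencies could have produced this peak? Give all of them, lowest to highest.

Frequencies that alias to 1 kHz are k·fs ± 1 kHz for integer k ≥ 0.
k=0: 1 kHz.
k=1: 5.7 kHz, 7.7 kHz.
k=2: 12.4 kHz, 14.4 kHz.
k=3: 19.1 kHz, 21.1 kHz.
Within [6.2 kHz, 13.1 kHz]: 7.7 kHz, 12.4 kHz.

7.7 kHz, 12.4 kHz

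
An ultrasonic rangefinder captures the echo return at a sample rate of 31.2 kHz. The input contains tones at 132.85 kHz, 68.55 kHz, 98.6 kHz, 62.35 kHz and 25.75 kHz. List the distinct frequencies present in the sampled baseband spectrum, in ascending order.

fs/2 = 15.6 kHz.
132.85 kHz mod fs = 8.05 kHz.
8.05 kHz ≤ fs/2 = 15.6 kHz, appears at 8.05 kHz.
68.55 kHz mod fs = 6.15 kHz.
6.15 kHz ≤ fs/2 = 15.6 kHz, appears at 6.15 kHz.
98.6 kHz mod fs = 5 kHz.
5 kHz ≤ fs/2 = 15.6 kHz, appears at 5 kHz.
62.35 kHz mod fs = 31.15 kHz.
31.15 kHz > fs/2 = 15.6 kHz, folds to fs − 31.15 kHz = 0.05 kHz.
25.75 kHz > fs/2 = 15.6 kHz, folds to fs − 25.75 kHz = 5.45 kHz.
Distinct values: {0.05 kHz, 5 kHz, 5.45 kHz, 6.15 kHz, 8.05 kHz}.

0.05 kHz, 5 kHz, 5.45 kHz, 6.15 kHz, 8.05 kHz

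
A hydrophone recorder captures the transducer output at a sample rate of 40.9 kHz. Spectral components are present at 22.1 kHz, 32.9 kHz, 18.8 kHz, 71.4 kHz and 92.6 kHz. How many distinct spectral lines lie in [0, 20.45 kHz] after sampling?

fs/2 = 20.45 kHz.
22.1 kHz > fs/2 = 20.45 kHz, folds to fs − 22.1 kHz = 18.8 kHz.
32.9 kHz > fs/2 = 20.45 kHz, folds to fs − 32.9 kHz = 8 kHz.
18.8 kHz ≤ fs/2 = 20.45 kHz, passes unchanged.
71.4 kHz mod fs = 30.5 kHz.
30.5 kHz > fs/2 = 20.45 kHz, folds to fs − 30.5 kHz = 10.4 kHz.
92.6 kHz mod fs = 10.8 kHz.
10.8 kHz ≤ fs/2 = 20.45 kHz, appears at 10.8 kHz.
Distinct values: {8 kHz, 10.4 kHz, 10.8 kHz, 18.8 kHz} → 4.

4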